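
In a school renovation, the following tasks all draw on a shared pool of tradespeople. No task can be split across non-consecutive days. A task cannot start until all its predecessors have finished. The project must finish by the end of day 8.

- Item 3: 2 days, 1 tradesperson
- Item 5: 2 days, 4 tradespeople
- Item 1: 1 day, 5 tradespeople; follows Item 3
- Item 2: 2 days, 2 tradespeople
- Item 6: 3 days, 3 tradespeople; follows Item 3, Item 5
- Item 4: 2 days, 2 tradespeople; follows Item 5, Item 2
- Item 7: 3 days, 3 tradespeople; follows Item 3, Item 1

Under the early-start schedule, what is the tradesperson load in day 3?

At early start, day 3 has: Item 1, Item 6, Item 4.
Demand: 5 + 3 + 2 = 10.

10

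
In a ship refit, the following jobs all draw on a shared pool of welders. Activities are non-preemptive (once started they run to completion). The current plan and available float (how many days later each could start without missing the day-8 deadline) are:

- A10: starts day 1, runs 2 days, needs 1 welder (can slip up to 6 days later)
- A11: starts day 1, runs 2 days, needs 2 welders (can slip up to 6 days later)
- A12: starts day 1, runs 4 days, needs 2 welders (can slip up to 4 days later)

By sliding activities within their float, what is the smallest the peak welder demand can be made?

2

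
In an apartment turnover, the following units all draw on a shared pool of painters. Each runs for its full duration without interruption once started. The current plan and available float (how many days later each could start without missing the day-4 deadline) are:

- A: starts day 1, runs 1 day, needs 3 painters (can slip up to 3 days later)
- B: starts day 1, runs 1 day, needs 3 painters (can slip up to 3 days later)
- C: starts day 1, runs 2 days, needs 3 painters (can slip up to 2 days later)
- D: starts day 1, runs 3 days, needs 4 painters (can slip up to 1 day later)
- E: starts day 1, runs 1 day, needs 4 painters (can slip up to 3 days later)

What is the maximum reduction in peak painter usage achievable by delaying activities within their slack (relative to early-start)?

10

Early-start peak: d1:17  d2:7  d3:4  d4:0 ⇒ 17.
Leveled (A@1, B@2, C@3, D@1, E@4): d1:7  d2:7  d3:7  d4:7 ⇒ 7.
Reduction 17 − 7 = 10.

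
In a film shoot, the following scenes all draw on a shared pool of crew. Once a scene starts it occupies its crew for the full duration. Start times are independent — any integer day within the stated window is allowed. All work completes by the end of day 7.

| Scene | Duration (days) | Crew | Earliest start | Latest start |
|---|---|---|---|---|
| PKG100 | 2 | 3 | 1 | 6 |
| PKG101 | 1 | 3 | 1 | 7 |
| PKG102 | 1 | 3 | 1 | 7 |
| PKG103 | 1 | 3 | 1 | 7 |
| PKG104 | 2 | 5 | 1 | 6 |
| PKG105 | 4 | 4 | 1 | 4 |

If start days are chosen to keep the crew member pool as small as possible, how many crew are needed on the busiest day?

7

Early-start (PKG100@1, PKG101@1, PKG102@1, PKG103@1, PKG104@1, PKG105@1) gives peak 21: d1:21  d2:12  d3:4  d4:4  d5:0  d6:0  d7:0.
Shift PKG102→3, PKG103→4, PKG104→6, PKG105→2.
Schedule PKG100@1, PKG101@1, PKG102@3, PKG103@4, PKG104@6, PKG105@2: d1:6  d2:7  d3:7  d4:7  d5:4  d6:5  d7:5 — peak 7.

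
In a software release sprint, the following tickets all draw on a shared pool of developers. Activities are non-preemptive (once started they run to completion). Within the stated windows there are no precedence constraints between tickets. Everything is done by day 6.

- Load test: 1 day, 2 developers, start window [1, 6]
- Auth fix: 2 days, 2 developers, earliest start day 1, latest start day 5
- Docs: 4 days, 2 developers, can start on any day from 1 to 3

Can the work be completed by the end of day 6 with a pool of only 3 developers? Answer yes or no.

The minimum achievable peak is 4; 3 < 4, so no feasible schedule stays within the cap.

no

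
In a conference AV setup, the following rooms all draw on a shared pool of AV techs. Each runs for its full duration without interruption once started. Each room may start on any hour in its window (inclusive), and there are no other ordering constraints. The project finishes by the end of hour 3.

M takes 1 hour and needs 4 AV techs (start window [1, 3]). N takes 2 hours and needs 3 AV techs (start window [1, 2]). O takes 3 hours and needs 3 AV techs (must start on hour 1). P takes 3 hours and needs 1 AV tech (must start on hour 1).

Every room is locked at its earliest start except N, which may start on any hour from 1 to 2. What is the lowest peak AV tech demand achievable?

N@1: h1:11  h2:7  h3:4 → peak 11
N@2: h1:8  h2:7  h3:7 → peak 8
Best is N@2, peak 8.

8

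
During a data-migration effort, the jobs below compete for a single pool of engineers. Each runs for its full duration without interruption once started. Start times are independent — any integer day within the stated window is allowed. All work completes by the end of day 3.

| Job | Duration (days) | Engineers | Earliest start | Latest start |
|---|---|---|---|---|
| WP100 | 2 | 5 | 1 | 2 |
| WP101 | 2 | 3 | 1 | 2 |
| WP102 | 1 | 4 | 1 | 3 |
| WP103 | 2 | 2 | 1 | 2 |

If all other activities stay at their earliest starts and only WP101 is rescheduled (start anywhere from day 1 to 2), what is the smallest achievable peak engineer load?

WP101@1: d1:14  d2:10  d3:0 → peak 14
WP101@2: d1:11  d2:10  d3:3 → peak 11
Best is WP101@2, peak 11.

11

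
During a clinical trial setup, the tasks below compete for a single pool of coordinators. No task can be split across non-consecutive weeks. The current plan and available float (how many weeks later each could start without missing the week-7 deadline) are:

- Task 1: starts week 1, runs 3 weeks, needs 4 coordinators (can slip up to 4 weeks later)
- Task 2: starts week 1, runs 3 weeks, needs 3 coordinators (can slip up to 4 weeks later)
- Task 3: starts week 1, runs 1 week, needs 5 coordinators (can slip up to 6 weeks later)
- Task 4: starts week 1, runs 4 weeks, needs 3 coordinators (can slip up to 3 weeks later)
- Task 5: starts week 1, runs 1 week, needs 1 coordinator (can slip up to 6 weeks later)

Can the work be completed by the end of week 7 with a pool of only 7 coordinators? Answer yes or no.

Schedule Task 1@1, Task 2@4, Task 3@7, Task 4@1, Task 5@4: w1:7  w2:7  w3:7  w4:7  w5:3  w6:3  w7:5 — peak 7 ≤ 7.

yes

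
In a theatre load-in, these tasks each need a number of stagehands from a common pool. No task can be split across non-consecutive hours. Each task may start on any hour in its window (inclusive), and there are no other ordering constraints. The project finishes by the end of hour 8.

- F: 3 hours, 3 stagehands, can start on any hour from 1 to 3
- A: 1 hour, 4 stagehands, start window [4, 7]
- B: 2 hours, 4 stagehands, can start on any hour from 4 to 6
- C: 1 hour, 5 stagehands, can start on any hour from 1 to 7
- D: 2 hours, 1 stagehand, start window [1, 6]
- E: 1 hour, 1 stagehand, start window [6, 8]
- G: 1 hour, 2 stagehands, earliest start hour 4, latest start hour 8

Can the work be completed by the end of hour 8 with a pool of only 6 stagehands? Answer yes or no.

yes

Schedule F@1, A@4, B@5, C@7, D@1, E@6, G@8: h1:4  h2:4  h3:3  h4:4  h5:4  h6:5  h7:5  h8:2 — peak 5 ≤ 6.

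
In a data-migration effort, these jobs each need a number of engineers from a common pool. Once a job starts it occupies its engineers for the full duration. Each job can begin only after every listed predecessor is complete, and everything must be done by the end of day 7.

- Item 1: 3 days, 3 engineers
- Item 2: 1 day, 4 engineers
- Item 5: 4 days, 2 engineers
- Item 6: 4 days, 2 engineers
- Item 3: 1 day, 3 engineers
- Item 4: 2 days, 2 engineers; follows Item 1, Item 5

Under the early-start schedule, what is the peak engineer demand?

Early-start schedule: Item 1@1, Item 2@1, Item 5@1, Item 6@1, Item 3@1, Item 4@5.
Load per day: day 1: 14, day 2: 7, day 3: 7, day 4: 4, day 5: 2, day 6: 2, day 7: 0.
Peak is 14.

14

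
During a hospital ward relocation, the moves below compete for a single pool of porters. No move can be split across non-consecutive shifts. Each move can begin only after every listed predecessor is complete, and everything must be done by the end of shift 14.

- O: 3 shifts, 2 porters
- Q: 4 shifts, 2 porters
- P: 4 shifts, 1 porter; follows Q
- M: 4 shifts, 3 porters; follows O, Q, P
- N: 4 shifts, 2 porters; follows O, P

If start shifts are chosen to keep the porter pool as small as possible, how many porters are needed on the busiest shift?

5

Schedule O@1, Q@1, P@5, M@9, N@9: s1:4  s2:4  s3:4  s4:2  s5:1  s6:1  s7:1  s8:1  s9:5  s10:5  s11:5  s12:5  s13:0  s14:0 — peak 5.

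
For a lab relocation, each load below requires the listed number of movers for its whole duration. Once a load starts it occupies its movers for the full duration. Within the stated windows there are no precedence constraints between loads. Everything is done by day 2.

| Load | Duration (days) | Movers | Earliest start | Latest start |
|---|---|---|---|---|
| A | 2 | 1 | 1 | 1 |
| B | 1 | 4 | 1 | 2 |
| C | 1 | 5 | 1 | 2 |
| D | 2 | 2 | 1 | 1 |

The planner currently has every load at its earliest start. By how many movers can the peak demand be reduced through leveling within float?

4

Early-start peak: d1:12  d2:3 ⇒ 12.
Leveled (A@1, B@1, C@2, D@1): d1:7  d2:8 ⇒ 8.
Reduction 12 − 8 = 4.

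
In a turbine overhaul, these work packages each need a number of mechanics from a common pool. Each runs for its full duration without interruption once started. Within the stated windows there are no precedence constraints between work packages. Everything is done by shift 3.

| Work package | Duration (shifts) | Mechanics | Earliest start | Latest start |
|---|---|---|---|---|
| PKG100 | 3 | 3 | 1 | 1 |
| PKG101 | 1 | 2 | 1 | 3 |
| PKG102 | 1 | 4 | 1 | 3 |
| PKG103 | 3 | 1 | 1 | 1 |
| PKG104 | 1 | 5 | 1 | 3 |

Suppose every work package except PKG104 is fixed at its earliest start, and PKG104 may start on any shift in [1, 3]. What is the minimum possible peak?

PKG104@1: s1:15  s2:4  s3:4 → peak 15
PKG104@2: s1:10  s2:9  s3:4 → peak 10
PKG104@3: s1:10  s2:4  s3:9 → peak 10
Best is PKG104@2, peak 10.

10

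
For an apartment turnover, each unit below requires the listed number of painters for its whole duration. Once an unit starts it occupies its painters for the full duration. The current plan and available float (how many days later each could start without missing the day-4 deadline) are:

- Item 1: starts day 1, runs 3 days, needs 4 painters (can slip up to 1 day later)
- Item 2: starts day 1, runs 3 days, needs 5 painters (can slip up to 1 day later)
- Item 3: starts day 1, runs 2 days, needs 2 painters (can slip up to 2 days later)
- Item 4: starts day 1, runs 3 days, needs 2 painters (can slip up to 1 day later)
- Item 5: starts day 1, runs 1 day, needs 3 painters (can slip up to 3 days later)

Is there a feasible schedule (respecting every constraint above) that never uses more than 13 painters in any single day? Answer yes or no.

yes

Schedule Item 1@1, Item 2@1, Item 3@1, Item 4@1, Item 5@4: d1:13  d2:13  d3:11  d4:3 — peak 13 ≤ 13.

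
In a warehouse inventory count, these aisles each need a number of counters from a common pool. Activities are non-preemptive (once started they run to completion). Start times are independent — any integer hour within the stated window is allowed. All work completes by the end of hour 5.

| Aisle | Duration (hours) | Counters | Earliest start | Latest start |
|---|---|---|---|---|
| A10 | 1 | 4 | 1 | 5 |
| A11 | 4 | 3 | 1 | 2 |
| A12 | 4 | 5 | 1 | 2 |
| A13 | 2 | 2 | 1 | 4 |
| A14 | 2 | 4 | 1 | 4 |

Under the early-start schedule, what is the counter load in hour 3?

8

At early start, hour 3 has: A11, A12.
Demand: 3 + 5 = 8.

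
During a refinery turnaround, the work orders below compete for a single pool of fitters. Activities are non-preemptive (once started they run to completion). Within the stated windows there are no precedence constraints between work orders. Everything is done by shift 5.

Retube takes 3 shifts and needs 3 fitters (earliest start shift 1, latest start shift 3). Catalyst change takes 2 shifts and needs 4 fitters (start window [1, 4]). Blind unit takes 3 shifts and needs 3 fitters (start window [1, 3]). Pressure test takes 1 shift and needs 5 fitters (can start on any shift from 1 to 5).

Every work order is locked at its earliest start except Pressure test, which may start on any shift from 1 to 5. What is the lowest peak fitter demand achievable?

Pressure test@1: s1:15  s2:10  s3:6  s4:0  s5:0 → peak 15
Pressure test@2: s1:10  s2:15  s3:6  s4:0  s5:0 → peak 15
Pressure test@3: s1:10  s2:10  s3:11  s4:0  s5:0 → peak 11
Pressure test@4: s1:10  s2:10  s3:6  s4:5  s5:0 → peak 10
Pressure test@5: s1:10  s2:10  s3:6  s4:0  s5:5 → peak 10
Best is Pressure test@4, peak 10.

10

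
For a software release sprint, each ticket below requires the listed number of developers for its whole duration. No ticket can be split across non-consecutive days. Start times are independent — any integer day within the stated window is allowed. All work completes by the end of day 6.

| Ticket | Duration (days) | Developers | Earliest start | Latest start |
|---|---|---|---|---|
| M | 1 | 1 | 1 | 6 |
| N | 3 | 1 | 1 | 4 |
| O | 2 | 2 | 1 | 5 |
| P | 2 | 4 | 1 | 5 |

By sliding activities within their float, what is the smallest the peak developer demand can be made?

4

Early-start (M@1, N@1, O@1, P@1) gives peak 8: d1:8  d2:7  d3:1  d4:0  d5:0  d6:0.
Shift P→4.
Schedule M@1, N@1, O@1, P@4: d1:4  d2:3  d3:1  d4:4  d5:4  d6:0 — peak 4.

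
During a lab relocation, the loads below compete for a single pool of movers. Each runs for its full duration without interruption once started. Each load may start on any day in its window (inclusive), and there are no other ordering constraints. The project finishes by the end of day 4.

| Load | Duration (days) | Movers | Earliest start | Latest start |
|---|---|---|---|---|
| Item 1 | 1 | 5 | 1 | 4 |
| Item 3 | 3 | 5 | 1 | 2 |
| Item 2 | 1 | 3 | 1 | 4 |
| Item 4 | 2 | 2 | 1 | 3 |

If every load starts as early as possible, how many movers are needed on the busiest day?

15

Early-start schedule: Item 1@1, Item 3@1, Item 2@1, Item 4@1.
Load per day: day 1: 15, day 2: 7, day 3: 5, day 4: 0.
Peak is 15.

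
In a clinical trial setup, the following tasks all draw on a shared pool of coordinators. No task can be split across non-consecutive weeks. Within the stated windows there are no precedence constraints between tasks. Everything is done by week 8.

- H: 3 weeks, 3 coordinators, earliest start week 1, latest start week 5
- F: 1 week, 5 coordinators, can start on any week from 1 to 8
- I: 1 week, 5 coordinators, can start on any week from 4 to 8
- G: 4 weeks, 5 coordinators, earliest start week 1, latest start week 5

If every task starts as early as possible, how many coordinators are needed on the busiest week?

Early-start schedule: H@1, F@1, I@4, G@1.
Load per week: week 1: 13, week 2: 8, week 3: 8, week 4: 10, week 5: 0, week 6: 0, week 7: 0, week 8: 0.
Peak is 13.

13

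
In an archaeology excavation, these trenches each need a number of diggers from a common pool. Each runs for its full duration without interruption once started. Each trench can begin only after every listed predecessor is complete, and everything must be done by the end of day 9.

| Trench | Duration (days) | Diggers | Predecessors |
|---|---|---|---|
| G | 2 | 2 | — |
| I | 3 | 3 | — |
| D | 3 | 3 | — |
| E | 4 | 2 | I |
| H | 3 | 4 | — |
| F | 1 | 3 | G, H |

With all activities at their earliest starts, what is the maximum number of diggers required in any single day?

12

Early-start schedule: G@1, I@1, D@1, E@4, H@1, F@4.
Load per day: day 1: 12, day 2: 12, day 3: 10, day 4: 5, day 5: 2, day 6: 2, day 7: 2, day 8: 0, day 9: 0.
Peak is 12.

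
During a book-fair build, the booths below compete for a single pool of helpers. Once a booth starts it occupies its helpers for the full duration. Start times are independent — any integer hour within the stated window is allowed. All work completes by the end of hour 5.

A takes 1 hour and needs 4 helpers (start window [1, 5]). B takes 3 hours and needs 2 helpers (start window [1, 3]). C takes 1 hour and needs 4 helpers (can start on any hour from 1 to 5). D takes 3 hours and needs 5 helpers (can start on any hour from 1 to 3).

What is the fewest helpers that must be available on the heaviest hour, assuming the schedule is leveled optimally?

Early-start (A@1, B@1, C@1, D@1) gives peak 15: h1:15  h2:7  h3:7  h4:0  h5:0.
Shift C→2, D→3.
Schedule A@1, B@1, C@2, D@3: h1:6  h2:6  h3:7  h4:5  h5:5 — peak 7.

7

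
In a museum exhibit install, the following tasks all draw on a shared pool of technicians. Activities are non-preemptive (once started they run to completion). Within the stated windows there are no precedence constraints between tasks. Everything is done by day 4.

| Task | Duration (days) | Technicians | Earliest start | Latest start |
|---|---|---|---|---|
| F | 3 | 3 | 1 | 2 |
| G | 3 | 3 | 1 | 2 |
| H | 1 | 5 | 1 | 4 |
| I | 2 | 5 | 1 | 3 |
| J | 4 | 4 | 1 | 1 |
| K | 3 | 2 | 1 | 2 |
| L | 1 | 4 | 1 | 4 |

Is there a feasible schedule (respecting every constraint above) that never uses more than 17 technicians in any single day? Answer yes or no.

yes

Schedule F@1, G@1, H@1, I@2, J@1, K@1, L@4: d1:17  d2:17  d3:17  d4:8 — peak 17 ≤ 17.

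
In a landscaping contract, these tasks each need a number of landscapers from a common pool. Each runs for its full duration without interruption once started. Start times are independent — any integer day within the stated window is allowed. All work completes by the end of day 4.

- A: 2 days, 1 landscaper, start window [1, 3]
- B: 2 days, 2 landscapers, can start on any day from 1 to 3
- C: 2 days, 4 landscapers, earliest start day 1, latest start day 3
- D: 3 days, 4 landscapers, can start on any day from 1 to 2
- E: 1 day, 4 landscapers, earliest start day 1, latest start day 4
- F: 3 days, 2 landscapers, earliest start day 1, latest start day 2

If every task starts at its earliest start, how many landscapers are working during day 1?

17

At early start, day 1 has: A, B, C, D, E, F.
Demand: 1 + 2 + 4 + 4 + 4 + 2 = 17.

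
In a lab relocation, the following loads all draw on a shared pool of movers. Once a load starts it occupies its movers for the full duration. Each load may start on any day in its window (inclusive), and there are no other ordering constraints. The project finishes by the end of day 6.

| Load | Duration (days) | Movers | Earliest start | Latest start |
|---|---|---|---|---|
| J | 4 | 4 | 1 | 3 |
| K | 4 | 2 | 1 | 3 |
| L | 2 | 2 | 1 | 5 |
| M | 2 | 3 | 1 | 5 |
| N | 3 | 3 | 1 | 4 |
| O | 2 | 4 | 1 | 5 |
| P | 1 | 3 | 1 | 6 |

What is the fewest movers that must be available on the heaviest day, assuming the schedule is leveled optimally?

Early-start (J@1, K@1, L@1, M@1, N@1, O@1, P@1) gives peak 21: d1:21  d2:18  d3:9  d4:6  d5:0  d6:0.
Shift L→5, N→3, O→5, P→6.
Schedule J@1, K@1, L@5, M@1, N@3, O@5, P@6: d1:9  d2:9  d3:9  d4:9  d5:9  d6:9 — peak 9.
Total mover-days = 54 over 6 days ⇒ peak ≥ ⌈54/6⌉ = 9, so 9 is optimal.

9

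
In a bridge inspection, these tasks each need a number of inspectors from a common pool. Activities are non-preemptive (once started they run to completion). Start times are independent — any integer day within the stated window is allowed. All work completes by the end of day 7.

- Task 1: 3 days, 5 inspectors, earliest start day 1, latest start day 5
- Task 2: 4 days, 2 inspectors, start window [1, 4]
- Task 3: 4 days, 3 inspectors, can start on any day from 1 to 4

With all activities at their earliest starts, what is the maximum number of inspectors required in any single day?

10

Early-start schedule: Task 1@1, Task 2@1, Task 3@1.
Load per day: day 1: 10, day 2: 10, day 3: 10, day 4: 5, day 5: 0, day 6: 0, day 7: 0.
Peak is 10.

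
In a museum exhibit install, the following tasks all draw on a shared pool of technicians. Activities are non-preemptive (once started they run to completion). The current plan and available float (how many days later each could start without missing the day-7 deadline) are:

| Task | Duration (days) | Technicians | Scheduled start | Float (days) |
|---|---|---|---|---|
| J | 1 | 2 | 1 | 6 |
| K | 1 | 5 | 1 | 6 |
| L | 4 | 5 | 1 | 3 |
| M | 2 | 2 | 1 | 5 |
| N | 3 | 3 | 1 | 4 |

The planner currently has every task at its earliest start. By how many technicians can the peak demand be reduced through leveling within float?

9

Early-start peak: d1:17  d2:10  d3:8  d4:5  d5:0  d6:0  d7:0 ⇒ 17.
Leveled (J@1, K@1, L@2, M@2, N@4): d1:7  d2:7  d3:7  d4:8  d5:8  d6:3  d7:0 ⇒ 8.
Reduction 17 − 8 = 9.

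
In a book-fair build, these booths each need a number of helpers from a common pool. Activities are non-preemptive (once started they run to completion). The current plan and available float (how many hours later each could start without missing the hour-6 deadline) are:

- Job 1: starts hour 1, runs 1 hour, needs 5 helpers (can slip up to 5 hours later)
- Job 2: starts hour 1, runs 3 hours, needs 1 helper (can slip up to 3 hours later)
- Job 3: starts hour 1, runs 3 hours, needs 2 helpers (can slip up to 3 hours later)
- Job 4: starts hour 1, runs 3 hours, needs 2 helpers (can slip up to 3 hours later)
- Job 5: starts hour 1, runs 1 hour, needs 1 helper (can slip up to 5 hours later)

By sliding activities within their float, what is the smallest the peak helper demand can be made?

5

Early-start (Job 1@1, Job 2@1, Job 3@1, Job 4@1, Job 5@1) gives peak 11: h1:11  h2:5  h3:5  h4:0  h5:0  h6:0.
Shift Job 2→2, Job 3→2, Job 4→2, Job 5→5.
Schedule Job 1@1, Job 2@2, Job 3@2, Job 4@2, Job 5@5: h1:5  h2:5  h3:5  h4:5  h5:1  h6:0 — peak 5.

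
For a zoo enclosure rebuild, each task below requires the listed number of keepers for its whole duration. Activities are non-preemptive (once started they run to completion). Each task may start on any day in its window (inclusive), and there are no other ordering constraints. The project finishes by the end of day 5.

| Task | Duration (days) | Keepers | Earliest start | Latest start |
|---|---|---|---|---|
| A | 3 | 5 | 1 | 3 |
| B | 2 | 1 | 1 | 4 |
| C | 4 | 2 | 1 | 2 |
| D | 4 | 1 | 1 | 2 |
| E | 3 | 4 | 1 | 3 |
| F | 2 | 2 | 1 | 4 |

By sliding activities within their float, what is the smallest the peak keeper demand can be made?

12

Early-start (A@1, B@1, C@1, D@1, E@1, F@1) gives peak 15: d1:15  d2:15  d3:12  d4:3  d5:0.
Shift E→3.
Schedule A@1, B@1, C@1, D@1, E@3, F@1: d1:11  d2:11  d3:12  d4:7  d5:4 — peak 12.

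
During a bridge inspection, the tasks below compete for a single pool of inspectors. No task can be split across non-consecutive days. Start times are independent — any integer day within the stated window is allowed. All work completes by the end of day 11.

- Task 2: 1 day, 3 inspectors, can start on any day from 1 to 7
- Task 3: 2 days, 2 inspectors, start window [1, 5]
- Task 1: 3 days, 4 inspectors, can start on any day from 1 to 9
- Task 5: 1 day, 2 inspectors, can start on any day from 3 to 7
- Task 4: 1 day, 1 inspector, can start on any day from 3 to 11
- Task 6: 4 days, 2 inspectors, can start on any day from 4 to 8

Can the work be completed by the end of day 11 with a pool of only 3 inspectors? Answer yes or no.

no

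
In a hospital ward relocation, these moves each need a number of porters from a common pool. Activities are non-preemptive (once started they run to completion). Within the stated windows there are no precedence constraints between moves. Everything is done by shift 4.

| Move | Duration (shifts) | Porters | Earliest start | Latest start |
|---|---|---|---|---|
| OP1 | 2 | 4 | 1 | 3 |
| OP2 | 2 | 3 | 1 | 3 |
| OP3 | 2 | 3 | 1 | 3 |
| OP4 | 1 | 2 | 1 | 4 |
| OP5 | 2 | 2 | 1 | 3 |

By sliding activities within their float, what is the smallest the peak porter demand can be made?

Early-start (OP1@1, OP2@1, OP3@1, OP4@1, OP5@1) gives peak 14: s1:14  s2:12  s3:0  s4:0.
Shift OP3→3, OP4→3, OP5→3.
Schedule OP1@1, OP2@1, OP3@3, OP4@3, OP5@3: s1:7  s2:7  s3:7  s4:5 — peak 7.
Total porter-shifts = 26 over 4 shifts ⇒ peak ≥ ⌈26/4⌉ = 7, so 7 is optimal.

7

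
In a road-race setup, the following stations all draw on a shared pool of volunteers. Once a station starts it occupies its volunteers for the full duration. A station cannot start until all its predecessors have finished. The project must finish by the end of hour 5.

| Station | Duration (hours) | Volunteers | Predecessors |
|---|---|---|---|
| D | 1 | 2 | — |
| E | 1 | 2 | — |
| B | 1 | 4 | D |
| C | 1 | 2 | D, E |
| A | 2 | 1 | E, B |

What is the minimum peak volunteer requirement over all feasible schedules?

4

Early-start (D@1, E@1, B@2, C@2, A@3) gives peak 6: h1:4  h2:6  h3:1  h4:1  h5:0.
Shift C→3.
Schedule D@1, E@1, B@2, C@3, A@3: h1:4  h2:4  h3:3  h4:1  h5:0 — peak 4.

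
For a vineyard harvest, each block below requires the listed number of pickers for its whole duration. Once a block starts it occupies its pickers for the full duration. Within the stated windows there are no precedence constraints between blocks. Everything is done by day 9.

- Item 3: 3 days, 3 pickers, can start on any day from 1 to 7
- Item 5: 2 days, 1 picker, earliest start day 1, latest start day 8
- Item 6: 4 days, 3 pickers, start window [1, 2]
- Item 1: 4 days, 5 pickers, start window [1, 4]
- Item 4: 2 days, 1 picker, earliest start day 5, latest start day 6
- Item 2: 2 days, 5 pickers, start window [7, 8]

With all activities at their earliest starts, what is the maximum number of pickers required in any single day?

12

Early-start schedule: Item 3@1, Item 5@1, Item 6@1, Item 1@1, Item 4@5, Item 2@7.
Load per day: day 1: 12, day 2: 12, day 3: 11, day 4: 8, day 5: 1, day 6: 1, day 7: 5, day 8: 5, day 9: 0.
Peak is 12.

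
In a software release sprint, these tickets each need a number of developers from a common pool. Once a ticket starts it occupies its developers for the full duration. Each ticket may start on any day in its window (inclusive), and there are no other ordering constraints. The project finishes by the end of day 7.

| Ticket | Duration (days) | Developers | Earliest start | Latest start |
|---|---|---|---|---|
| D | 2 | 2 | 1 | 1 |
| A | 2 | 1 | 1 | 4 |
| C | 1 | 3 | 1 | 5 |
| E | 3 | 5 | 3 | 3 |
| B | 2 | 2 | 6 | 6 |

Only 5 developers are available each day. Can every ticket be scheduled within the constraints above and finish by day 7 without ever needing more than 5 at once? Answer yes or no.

no

The minimum achievable peak is 6; 5 < 6, so no feasible schedule stays within the cap.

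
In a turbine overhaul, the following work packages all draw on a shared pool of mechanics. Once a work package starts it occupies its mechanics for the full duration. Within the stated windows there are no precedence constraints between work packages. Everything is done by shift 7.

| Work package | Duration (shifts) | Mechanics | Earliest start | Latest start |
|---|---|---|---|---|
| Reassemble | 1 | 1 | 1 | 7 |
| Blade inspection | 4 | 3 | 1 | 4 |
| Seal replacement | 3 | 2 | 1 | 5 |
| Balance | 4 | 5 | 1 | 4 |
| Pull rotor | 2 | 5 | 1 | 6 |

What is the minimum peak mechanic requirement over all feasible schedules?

8

Early-start (Reassemble@1, Blade inspection@1, Seal replacement@1, Balance@1, Pull rotor@1) gives peak 16: s1:16  s2:15  s3:10  s4:8  s5:0  s6:0  s7:0.
Shift Seal replacement→5, Balance→2, Pull rotor→6.
Schedule Reassemble@1, Blade inspection@1, Seal replacement@5, Balance@2, Pull rotor@6: s1:4  s2:8  s3:8  s4:8  s5:7  s6:7  s7:7 — peak 8.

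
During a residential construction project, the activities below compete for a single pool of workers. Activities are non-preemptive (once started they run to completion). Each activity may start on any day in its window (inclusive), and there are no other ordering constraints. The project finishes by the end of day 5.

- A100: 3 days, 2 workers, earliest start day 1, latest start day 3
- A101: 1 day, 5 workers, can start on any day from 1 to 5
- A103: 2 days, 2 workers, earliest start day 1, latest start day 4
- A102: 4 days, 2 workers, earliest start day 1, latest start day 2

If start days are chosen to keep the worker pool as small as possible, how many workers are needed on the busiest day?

6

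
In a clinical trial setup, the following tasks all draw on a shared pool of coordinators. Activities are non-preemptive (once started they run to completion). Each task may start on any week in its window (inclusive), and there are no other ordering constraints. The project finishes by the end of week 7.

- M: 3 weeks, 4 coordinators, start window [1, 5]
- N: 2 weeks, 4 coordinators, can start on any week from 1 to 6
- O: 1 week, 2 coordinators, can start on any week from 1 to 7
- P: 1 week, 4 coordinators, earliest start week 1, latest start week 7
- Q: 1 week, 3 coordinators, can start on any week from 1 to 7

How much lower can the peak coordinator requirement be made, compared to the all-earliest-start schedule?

12

Early-start peak: w1:17  w2:8  w3:4  w4:0  w5:0  w6:0  w7:0 ⇒ 17.
Leveled (M@1, N@4, O@6, P@7, Q@6): w1:4  w2:4  w3:4  w4:4  w5:4  w6:5  w7:4 ⇒ 5.
Reduction 17 − 5 = 12.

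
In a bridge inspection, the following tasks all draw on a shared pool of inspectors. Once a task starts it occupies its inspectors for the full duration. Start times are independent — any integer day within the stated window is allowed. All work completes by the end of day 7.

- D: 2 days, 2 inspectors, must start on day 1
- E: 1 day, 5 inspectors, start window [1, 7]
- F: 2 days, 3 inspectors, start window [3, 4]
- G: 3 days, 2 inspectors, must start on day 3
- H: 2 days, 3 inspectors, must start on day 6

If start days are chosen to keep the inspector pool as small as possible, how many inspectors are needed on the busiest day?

7

Schedule D@1, E@1, F@3, G@3, H@6: d1:7  d2:2  d3:5  d4:5  d5:2  d6:3  d7:3 — peak 7.
No arrangement of the 14 feasible schedules does better.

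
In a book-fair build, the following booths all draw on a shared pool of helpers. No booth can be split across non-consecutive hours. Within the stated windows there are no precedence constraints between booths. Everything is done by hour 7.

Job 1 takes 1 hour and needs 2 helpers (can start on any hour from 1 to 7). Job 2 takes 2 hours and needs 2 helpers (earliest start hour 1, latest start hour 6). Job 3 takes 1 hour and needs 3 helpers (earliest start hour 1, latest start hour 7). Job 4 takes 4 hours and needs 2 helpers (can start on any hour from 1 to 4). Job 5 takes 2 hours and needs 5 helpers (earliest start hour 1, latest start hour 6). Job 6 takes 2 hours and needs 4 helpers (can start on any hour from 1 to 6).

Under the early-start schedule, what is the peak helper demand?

Early-start schedule: Job 1@1, Job 2@1, Job 3@1, Job 4@1, Job 5@1, Job 6@1.
Load per hour: hour 1: 18, hour 2: 13, hour 3: 2, hour 4: 2, hour 5: 0, hour 6: 0, hour 7: 0.
Peak is 18.

18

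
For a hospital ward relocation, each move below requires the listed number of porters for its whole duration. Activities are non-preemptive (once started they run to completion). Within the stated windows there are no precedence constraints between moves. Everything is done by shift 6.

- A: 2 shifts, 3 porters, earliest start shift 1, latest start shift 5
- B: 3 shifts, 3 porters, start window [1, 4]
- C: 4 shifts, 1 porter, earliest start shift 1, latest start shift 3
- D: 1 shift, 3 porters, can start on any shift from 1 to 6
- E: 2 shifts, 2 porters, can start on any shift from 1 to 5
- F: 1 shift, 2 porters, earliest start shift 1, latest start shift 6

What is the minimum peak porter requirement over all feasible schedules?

Early-start (A@1, B@1, C@1, D@1, E@1, F@1) gives peak 14: s1:14  s2:9  s3:4  s4:1  s5:0  s6:0.
Shift C→3, D→4, E→3, F→5.
Schedule A@1, B@1, C@3, D@4, E@3, F@5: s1:6  s2:6  s3:6  s4:6  s5:3  s6:1 — peak 6.

6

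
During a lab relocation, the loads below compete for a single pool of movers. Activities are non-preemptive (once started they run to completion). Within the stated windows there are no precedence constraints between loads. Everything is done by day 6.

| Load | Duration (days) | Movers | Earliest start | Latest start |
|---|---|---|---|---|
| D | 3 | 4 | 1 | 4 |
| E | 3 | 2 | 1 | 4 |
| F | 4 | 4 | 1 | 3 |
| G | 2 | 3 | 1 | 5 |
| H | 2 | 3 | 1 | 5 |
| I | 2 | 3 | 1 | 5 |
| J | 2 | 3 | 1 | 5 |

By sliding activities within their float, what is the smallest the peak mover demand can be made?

Early-start (D@1, E@1, F@1, G@1, H@1, I@1, J@1) gives peak 22: d1:22  d2:22  d3:10  d4:4  d5:0  d6:0.
Shift E→3, H→4, I→5, J→5.
Schedule D@1, E@3, F@1, G@1, H@4, I@5, J@5: d1:11  d2:11  d3:10  d4:9  d5:11  d6:6 — peak 11.

11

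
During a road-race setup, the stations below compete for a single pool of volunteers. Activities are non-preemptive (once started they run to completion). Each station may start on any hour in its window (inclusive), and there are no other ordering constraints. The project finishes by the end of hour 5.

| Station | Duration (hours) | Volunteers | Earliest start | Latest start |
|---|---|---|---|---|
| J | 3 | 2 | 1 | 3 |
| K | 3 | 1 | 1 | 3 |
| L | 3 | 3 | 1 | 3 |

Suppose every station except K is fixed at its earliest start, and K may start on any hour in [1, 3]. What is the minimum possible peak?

6

K@1: h1:6  h2:6  h3:6  h4:0  h5:0 → peak 6
K@2: h1:5  h2:6  h3:6  h4:1  h5:0 → peak 6
K@3: h1:5  h2:5  h3:6  h4:1  h5:1 → peak 6
Best is K@1, peak 6.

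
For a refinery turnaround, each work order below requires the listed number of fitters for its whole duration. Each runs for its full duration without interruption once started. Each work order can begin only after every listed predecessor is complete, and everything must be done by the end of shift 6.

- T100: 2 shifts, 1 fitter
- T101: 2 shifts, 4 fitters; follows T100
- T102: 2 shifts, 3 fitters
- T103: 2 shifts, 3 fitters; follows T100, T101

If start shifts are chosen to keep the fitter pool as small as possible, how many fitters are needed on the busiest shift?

Schedule T100@1, T101@3, T102@1, T103@5: s1:4  s2:4  s3:4  s4:4  s5:3  s6:3 — peak 4.
Total fitter-shifts = 22 over 6 shifts ⇒ peak ≥ ⌈22/6⌉ = 4, so 4 is optimal.

4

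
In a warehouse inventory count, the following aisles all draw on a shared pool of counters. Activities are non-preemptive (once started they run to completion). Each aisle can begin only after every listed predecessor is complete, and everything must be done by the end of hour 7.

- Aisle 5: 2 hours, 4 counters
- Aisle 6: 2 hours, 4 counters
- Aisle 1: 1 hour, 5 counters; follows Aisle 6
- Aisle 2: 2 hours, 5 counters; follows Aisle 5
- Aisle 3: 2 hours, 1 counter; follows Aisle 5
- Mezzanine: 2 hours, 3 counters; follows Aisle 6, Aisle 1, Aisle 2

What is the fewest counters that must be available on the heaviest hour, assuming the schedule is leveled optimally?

8

Early-start (Aisle 5@1, Aisle 6@1, Aisle 1@3, Aisle 2@3, Aisle 3@3, Mezzanine@5) gives peak 11: h1:8  h2:8  h3:11  h4:6  h5:3  h6:3  h7:0.
Shift Aisle 2→4, Mezzanine→6.
Schedule Aisle 5@1, Aisle 6@1, Aisle 1@3, Aisle 2@4, Aisle 3@3, Mezzanine@6: h1:8  h2:8  h3:6  h4:6  h5:5  h6:3  h7:3 — peak 8.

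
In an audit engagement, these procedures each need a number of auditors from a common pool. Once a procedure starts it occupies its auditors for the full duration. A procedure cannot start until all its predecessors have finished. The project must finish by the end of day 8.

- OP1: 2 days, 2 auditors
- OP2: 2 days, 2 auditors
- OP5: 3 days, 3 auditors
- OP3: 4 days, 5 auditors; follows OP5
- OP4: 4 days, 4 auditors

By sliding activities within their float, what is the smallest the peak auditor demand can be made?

Early-start (OP1@1, OP2@1, OP5@1, OP3@4, OP4@1) gives peak 11: d1:11  d2:11  d3:7  d4:9  d5:5  d6:5  d7:5  d8:0.
Shift OP1→4, OP2→6, OP3→5.
Schedule OP1@4, OP2@6, OP5@1, OP3@5, OP4@1: d1:7  d2:7  d3:7  d4:6  d5:7  d6:7  d7:7  d8:5 — peak 7.
Total auditor-days = 53 over 8 days ⇒ peak ≥ ⌈53/8⌉ = 7, so 7 is optimal.

7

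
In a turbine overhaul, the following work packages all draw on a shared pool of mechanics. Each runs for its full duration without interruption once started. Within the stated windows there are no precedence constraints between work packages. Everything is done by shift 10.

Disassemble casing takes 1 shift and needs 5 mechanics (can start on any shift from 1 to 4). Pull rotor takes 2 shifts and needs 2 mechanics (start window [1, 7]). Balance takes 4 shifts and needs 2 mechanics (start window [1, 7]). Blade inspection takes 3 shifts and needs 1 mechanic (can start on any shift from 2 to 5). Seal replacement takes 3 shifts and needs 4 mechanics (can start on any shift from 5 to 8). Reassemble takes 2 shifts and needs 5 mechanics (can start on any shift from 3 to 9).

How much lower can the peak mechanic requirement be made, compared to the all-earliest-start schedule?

Early-start peak: s1:9  s2:5  s3:8  s4:8  s5:4  s6:4  s7:4  s8:0  s9:0  s10:0 ⇒ 9.
Leveled (Disassemble casing@1, Pull rotor@2, Balance@2, Blade inspection@2, Seal replacement@6, Reassemble@9): s1:5  s2:5  s3:5  s4:3  s5:2  s6:4  s7:4  s8:4  s9:5  s10:5 ⇒ 5.
Reduction 9 − 5 = 4.

4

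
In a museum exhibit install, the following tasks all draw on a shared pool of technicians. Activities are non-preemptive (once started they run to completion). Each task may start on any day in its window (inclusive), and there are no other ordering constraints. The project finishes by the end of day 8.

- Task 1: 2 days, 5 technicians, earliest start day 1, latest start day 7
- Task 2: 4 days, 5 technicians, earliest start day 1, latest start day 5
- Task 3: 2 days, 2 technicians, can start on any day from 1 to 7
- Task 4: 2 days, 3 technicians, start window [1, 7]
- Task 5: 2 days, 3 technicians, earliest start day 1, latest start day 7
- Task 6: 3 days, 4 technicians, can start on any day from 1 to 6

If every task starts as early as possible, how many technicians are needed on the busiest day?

22

Early-start schedule: Task 1@1, Task 2@1, Task 3@1, Task 4@1, Task 5@1, Task 6@1.
Load per day: day 1: 22, day 2: 22, day 3: 9, day 4: 5, day 5: 0, day 6: 0, day 7: 0, day 8: 0.
Peak is 22.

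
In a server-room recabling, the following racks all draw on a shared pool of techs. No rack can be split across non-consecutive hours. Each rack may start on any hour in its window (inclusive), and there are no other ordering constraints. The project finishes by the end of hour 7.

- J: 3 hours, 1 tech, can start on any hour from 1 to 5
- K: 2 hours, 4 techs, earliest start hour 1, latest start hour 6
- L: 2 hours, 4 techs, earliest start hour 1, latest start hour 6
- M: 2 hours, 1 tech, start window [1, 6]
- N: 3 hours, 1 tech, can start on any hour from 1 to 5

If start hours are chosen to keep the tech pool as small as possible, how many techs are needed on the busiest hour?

4

Early-start (J@1, K@1, L@1, M@1, N@1) gives peak 11: h1:11  h2:11  h3:2  h4:0  h5:0  h6:0  h7:0.
Shift K→4, L→6.
Schedule J@1, K@4, L@6, M@1, N@1: h1:3  h2:3  h3:2  h4:4  h5:4  h6:4  h7:4 — peak 4.
Total tech-hours = 24 over 7 hours ⇒ peak ≥ ⌈24/7⌉ = 4, so 4 is optimal.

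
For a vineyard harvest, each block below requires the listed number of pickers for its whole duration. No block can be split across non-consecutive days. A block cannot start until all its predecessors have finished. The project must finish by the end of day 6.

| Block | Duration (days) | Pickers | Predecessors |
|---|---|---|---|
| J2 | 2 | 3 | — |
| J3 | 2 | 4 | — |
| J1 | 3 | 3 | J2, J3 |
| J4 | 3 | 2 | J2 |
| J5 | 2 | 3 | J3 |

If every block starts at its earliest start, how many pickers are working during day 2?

7

At early start, day 2 has: J2, J3.
Demand: 3 + 4 = 7.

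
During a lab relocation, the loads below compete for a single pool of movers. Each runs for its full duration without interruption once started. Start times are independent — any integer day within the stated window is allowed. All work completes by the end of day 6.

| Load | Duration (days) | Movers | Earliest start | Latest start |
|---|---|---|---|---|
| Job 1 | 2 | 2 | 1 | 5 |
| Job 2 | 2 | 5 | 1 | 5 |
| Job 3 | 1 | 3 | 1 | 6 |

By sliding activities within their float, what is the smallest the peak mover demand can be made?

5

Early-start (Job 1@1, Job 2@1, Job 3@1) gives peak 10: d1:10  d2:7  d3:0  d4:0  d5:0  d6:0.
Shift Job 2→3.
Schedule Job 1@1, Job 2@3, Job 3@1: d1:5  d2:2  d3:5  d4:5  d5:0  d6:0 — peak 5.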